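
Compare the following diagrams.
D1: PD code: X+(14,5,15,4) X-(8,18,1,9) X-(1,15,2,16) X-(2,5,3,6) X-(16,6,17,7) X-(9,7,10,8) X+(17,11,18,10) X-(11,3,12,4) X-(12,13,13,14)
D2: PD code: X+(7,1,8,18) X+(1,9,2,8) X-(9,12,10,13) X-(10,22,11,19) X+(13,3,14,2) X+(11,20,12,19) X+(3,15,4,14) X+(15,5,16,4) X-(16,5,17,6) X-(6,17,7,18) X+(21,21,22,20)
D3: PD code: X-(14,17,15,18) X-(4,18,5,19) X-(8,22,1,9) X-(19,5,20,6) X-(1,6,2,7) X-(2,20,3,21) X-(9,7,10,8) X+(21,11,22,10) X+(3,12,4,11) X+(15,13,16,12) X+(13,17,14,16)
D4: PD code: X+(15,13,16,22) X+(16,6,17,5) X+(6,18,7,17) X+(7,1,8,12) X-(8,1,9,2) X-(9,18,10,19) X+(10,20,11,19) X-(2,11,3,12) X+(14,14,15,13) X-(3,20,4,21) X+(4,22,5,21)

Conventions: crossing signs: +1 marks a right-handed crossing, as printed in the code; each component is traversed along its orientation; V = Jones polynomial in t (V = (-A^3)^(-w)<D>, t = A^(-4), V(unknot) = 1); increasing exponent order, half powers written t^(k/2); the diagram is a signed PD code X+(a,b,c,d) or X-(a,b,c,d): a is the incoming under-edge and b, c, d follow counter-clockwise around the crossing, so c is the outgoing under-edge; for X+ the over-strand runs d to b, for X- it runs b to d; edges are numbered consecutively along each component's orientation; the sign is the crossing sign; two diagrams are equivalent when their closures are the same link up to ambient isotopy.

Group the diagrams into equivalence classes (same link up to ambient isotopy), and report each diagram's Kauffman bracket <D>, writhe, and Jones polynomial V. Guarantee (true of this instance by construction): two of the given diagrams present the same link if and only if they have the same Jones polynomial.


equivalence classes: {D1, D3} | {D2} | {D4}
D1 (bracket A^-13 - A^-9 + A^-5 + A^3; 9 crossings at w = -5): V = -t^(-9/2) - t^(-5/2) + t^(-3/2) - t^(-1/2)
D2 (bracket -A^-9 + A^-1 + A^3 + A^7; 11 crossings at w = +3): V = -t^(1/2) - t^(3/2) - t^(5/2) + t^(9/2)
V(D3) = -t^(-9/2) - t^(-5/2) + t^(-3/2) - t^(-1/2)  (w -3, c 11, <D> = A^-7 - A^-3 + A + A^9)
V(D4) = -t^(1/2) - t^(5/2)  (w +3, c 11, <D> = A^-1 + A^7)
key observation: 3 values of V(t) split the 4 diagrams


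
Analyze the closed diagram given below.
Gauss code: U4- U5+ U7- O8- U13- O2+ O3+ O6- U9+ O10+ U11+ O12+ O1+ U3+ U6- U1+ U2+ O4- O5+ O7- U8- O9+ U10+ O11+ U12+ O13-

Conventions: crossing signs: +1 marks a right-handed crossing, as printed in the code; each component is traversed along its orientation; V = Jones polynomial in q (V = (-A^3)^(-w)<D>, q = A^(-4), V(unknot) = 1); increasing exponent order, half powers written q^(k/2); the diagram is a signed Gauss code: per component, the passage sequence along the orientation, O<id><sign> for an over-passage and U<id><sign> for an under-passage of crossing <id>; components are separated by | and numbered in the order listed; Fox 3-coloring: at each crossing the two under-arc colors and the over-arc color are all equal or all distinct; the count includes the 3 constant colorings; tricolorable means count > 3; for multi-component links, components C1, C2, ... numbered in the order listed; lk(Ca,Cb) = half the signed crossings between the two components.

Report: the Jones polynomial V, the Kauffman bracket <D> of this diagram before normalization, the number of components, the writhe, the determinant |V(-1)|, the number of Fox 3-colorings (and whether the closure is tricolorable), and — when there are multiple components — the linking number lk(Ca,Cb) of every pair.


Jones polynomial: V(q) = -q^-2 + 2q^-1 - 2 + 4q - 4q^2 + 4q^3 - 3q^4 + 2q^5 - q^6
<D> = A^-15 - 2A^-11 + 3A^-7 - 4A^-3 + 4A - 4A^5 + 2A^9 - 2A^13 + A^17; writhe +3
components 1, writhe +3 (13 crossings)
3-colorings: 3 of 3^13, det 23 — not tricolorable
note: w = +3 shifts under R1 moves; the (-A^3)^(-3) factor cancels that in V


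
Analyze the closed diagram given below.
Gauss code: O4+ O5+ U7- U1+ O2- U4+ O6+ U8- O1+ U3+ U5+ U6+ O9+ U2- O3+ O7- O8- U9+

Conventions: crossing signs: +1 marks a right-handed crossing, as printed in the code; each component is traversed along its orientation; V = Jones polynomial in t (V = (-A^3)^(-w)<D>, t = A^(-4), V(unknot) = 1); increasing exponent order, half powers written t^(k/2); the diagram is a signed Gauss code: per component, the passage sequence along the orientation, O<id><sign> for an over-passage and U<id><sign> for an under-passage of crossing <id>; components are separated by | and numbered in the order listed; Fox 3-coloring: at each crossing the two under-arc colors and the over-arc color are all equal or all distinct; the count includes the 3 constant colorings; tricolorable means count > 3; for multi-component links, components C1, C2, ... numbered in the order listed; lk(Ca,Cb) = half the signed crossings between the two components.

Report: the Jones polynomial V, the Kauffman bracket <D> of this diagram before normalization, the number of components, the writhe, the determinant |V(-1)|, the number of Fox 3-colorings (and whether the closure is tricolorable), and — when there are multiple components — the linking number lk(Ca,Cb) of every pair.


Jones polynomial: V(t) = t^-1 - 1 + 2t - 2t^2 + 2t^3 - 2t^4 + t^5
<D> = -A^-11 + 2A^-7 - 2A^-3 + 2A - 2A^5 + A^9 - A^13; writhe +3
components 1, writhe +3 (9 crossings)
3-colorings: 3 of 3^9, det 11 — not tricolorable
note: det 11 = |V(-1)|; not divisible by 3, so not tricolorable


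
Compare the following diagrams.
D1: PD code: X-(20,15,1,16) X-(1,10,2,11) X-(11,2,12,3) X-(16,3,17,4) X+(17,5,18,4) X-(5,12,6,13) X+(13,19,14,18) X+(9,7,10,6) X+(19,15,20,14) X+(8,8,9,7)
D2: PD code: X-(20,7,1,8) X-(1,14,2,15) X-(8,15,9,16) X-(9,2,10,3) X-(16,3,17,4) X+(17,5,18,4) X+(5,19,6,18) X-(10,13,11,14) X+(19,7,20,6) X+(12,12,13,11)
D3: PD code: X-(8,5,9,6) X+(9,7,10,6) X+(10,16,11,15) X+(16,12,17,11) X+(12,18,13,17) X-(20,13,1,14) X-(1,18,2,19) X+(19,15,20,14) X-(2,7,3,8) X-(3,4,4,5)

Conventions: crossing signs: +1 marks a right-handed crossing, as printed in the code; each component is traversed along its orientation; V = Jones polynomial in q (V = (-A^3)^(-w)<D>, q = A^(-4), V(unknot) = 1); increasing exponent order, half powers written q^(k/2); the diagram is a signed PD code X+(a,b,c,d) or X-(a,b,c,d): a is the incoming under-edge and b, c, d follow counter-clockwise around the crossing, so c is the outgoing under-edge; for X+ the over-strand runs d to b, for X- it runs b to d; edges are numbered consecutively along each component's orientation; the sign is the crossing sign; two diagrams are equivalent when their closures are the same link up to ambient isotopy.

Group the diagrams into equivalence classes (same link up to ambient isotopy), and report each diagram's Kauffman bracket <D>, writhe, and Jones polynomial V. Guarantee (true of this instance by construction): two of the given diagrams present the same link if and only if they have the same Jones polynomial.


grouping into links: {D1} | {D2} | {D3}
V(D1) = -q^-4 + q^-3 + q^-1  (w 0, c 10, <D> = A^4 + A^12 - A^16)
V(D2) = 1  [10 crossings, <D> = A^-6, w = -2]
V(D3) = q + q^3 - q^4  [10 crossings, <D> = -A^-16 + A^-12 + A^-4, w = 0]
why: 3 classes among 3 diagrams; unequal V(q) rules out equality


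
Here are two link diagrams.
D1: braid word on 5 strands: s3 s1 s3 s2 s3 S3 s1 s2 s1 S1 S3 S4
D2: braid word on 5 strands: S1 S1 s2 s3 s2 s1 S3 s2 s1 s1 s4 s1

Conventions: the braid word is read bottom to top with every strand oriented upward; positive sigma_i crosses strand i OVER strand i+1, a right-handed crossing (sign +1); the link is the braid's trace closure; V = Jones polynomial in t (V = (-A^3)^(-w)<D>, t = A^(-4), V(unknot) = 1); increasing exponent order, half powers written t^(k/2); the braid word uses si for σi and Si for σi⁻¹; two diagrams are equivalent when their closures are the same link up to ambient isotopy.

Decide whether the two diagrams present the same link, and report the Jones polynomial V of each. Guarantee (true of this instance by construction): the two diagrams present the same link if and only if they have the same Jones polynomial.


same link: yes
V(D1) = t + t^3 - t^4  [12 crossings, <D> = -A^-4 + 1 + A^8, w = +4]
V(D2) = t + t^3 - t^4  (w +6, c 12, <D> = -A^2 + A^6 + A^14)
note: one V(t) for all 2 diagrams — one class (guaranteed)


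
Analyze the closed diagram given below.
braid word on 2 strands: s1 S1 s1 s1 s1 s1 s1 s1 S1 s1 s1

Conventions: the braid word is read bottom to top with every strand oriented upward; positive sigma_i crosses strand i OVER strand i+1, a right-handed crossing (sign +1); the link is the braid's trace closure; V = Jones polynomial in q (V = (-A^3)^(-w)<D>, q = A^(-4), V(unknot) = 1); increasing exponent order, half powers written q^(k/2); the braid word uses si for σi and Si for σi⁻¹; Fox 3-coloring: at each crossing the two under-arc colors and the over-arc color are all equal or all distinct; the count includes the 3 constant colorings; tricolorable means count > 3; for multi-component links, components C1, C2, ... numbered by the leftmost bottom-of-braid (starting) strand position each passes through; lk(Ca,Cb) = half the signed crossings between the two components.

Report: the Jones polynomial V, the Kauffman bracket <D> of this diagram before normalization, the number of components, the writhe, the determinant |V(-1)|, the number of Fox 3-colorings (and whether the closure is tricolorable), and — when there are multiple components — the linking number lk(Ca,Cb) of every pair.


V(q) = q^3 + q^5 - q^6 + q^7 - q^8 + q^9 - q^10
bracket: A^-19 - A^-15 + A^-11 - A^-7 + A^-3 - A - A^9, w = +7
1 component, writhe +7, over 11 crossings
det 7, colorings 3 of 3^11 — not tricolorable
observation: a (2,7) torus form — a single generator 7 times


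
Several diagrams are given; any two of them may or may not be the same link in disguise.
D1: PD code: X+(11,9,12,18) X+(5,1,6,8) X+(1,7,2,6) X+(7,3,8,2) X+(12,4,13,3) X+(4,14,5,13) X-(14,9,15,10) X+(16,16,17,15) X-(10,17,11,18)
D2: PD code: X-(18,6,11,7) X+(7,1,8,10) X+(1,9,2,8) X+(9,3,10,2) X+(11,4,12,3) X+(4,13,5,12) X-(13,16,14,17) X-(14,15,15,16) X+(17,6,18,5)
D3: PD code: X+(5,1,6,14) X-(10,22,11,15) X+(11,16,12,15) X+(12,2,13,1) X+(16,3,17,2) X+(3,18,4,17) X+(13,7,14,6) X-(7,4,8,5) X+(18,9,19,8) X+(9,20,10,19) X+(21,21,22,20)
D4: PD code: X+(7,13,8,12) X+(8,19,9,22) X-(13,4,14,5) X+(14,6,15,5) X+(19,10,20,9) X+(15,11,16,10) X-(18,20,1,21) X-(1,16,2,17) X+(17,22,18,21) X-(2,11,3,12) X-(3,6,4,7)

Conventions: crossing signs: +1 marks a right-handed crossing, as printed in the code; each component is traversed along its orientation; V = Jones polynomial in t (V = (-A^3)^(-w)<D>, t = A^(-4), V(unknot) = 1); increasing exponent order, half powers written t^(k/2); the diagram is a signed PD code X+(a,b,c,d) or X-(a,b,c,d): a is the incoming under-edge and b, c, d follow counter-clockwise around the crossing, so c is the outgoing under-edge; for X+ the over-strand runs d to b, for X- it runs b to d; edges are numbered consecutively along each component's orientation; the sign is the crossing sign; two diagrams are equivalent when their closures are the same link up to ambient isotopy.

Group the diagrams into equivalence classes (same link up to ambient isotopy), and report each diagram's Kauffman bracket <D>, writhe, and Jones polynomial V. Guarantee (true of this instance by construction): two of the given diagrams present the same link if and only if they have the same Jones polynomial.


equivalence classes: {D1, D2} | {D3} | {D4}
D1 (bracket -A^-11 + A^-7 - A^-3 + 2A + A^9; 9 crossings at w = +5): V = -t^(3/2) - 2t^(7/2) + t^(9/2) - t^(11/2) + t^(13/2)
V(D2) = -t^(3/2) - 2t^(7/2) + t^(9/2) - t^(11/2) + t^(13/2)  [9 crossings, <D> = -A^-17 + A^-13 - A^-9 + 2A^-5 + A^3, w = +3]
D3 (bracket A^-9 - 2A^-5 + 2A^-1 - 2A^3 + 3A^7 - A^11 + A^15; 11 crossings at w = +7): V = -t^(3/2) + t^(5/2) - 3t^(7/2) + 2t^(9/2) - 2t^(11/2) + 2t^(13/2) - t^(15/2)
V(D4) = -t^(1/2) - t^(5/2)  [11 crossings, <D> = A^-7 + A, w = +1]
key observation: V(t) takes 3 values over 4 diagrams, fixing the grouping


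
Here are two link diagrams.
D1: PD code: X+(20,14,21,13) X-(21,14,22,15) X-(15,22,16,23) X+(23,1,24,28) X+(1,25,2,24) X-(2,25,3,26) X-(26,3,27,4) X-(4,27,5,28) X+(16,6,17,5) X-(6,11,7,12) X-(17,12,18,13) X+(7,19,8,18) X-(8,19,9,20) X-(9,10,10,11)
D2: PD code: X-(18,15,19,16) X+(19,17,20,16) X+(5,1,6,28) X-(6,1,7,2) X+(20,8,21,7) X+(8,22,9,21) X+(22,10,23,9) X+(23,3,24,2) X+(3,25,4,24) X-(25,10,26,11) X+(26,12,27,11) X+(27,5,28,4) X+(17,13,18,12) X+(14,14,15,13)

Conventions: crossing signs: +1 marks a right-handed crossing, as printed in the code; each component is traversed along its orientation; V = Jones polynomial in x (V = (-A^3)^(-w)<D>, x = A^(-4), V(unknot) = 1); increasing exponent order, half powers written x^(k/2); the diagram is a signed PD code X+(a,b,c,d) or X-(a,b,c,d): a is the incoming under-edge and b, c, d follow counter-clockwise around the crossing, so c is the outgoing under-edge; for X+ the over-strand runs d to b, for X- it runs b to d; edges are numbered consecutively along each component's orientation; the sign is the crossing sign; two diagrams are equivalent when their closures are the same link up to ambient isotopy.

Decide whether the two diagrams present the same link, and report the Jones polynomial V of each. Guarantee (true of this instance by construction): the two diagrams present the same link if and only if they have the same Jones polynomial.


same link: no
V(D1) = 1  [14 crossings, <D> = A^-12, w = -4]
V(D2) = x^2 + 2x^4 - 2x^5 + x^6 - 2x^7 + x^8  (w +8, c 14, <D> = A^-8 - 2A^-4 + 1 - 2A^4 + 2A^8 + A^16)
note: 2 values of V(x) split the 2 diagrams


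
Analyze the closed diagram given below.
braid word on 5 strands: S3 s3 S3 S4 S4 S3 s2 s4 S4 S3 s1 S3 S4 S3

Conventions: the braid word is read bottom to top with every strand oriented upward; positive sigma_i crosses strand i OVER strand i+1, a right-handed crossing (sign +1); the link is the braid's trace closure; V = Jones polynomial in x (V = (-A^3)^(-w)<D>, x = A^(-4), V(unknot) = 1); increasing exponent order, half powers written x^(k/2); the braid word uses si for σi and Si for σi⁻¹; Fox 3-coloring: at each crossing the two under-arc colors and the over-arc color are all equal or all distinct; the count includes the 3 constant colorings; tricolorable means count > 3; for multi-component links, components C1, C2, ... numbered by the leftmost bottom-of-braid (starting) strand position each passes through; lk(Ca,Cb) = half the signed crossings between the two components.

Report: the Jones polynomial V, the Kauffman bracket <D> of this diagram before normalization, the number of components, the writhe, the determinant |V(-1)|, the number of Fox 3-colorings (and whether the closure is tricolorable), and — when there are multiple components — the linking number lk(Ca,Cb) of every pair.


V = -x^-8 + x^-5 + x^-3
<D> = A^-6 + A^2 - A^14 (w = -6)
1 component over 14 crossings, w = -6
9 Fox colorings among 3^14, |V(-1)| = 3: tricolorable
why: w = -6 shifts under R1 moves; the (-A^3)^(6) factor cancels that in V


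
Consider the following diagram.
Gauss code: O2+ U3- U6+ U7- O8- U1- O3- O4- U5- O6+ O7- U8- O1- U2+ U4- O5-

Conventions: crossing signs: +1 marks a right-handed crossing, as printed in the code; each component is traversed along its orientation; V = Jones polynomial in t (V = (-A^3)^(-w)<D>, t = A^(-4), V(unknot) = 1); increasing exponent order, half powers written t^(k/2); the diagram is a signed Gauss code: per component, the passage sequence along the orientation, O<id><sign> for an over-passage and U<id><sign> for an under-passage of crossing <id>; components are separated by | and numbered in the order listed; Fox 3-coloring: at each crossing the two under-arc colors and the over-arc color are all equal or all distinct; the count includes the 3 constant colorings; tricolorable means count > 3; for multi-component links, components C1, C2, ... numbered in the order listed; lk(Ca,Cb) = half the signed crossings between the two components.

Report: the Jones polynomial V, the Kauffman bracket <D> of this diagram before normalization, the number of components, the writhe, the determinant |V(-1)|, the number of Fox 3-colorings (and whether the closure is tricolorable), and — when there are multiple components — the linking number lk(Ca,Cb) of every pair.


V(t) = -t^-6 + t^-5 - t^-4 + 2t^-3 - t^-2 + t^-1
bracket: A^-8 - A^-4 + 2 - A^4 + A^8 - A^12, w = -4
1 component, writhe -4, over 8 crossings
det 7, colorings 3 of 3^8 — not tricolorable
observation: w = -4 (over 8 crossings) is diagram-only; (-A^3)^(4) removes it from V


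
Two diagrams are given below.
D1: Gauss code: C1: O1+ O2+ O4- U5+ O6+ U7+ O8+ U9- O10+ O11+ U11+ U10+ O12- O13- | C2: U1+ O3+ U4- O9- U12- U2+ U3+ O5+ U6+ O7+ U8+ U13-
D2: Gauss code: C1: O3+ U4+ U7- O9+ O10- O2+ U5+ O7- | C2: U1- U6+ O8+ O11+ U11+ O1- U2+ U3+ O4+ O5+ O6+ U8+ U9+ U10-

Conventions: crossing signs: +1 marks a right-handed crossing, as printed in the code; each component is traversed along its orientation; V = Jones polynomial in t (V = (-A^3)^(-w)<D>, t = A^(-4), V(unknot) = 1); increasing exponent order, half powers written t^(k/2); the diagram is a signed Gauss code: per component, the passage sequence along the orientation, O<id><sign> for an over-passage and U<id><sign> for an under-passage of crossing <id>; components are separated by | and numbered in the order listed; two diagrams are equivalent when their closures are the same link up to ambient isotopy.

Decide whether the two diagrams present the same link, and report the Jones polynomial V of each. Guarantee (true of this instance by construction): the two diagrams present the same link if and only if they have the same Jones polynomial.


equivalent: no
D1 (bracket -A^-11 + 2A^-7 - 2A^-3 + 3A - 2A^5 + 2A^9 - A^13 + A^17; 13 crossings at w = +5): V = -t^(-1/2) + t^(1/2) - 2t^(3/2) + 2t^(5/2) - 3t^(7/2) + 2t^(9/2) - 2t^(11/2) + t^(13/2)
D2 (bracket A^-3 + A^5 - A^9 + A^13; 11 crossings at w = +5): V = -t^(1/2) + t^(3/2) - t^(5/2) - t^(9/2)
key observation: 2 values of V(t) split the 2 diagrams


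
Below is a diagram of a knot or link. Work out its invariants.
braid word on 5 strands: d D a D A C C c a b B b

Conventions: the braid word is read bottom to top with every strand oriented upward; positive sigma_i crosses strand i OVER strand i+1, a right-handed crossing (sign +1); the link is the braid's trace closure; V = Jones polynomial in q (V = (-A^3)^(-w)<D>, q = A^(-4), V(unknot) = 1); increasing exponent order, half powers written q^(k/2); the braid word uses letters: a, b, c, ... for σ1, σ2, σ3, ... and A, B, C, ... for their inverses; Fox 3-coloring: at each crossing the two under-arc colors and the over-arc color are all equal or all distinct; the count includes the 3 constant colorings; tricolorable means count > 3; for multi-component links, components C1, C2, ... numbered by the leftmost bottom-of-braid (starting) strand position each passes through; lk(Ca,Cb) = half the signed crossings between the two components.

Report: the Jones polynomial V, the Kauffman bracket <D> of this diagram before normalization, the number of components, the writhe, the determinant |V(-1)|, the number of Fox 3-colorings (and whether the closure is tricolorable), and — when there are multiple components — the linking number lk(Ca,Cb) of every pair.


V = 1
<D> = 1 (w = 0)
1 component over 12 crossings, w = 0
3 Fox colorings among 3^12, |V(-1)| = 1: not tricolorable
why: |V(-1)| = 1: so not tricolorable, since 3 does not divide 1


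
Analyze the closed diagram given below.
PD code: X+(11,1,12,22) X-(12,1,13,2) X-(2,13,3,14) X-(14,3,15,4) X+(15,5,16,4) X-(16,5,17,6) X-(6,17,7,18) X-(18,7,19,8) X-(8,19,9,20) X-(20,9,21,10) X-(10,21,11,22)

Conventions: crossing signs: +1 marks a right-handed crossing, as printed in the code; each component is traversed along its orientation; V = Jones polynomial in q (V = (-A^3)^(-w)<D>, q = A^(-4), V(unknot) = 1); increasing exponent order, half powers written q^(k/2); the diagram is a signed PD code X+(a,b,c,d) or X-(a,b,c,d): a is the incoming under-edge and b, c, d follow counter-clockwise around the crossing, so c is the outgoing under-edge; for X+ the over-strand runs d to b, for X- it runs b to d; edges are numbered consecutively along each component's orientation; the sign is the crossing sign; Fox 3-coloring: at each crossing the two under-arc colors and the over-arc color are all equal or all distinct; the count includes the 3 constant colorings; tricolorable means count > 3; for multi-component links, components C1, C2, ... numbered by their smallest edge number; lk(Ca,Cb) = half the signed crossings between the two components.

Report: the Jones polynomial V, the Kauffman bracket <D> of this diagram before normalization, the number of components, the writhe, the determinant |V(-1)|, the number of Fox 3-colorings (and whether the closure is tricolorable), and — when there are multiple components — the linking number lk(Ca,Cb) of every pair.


V(q) = -q^-10 + q^-9 - q^-8 + q^-7 - q^-6 + q^-5 + q^-3
bracket: -A^-9 - A^-1 + A^3 - A^7 + A^11 - A^15 + A^19, w = -7
1 component, writhe -7, over 11 crossings
det 7, colorings 3 of 3^11 — not tricolorable
observation: det 7 = |V(-1)|; not divisible by 3, so not tricolorable


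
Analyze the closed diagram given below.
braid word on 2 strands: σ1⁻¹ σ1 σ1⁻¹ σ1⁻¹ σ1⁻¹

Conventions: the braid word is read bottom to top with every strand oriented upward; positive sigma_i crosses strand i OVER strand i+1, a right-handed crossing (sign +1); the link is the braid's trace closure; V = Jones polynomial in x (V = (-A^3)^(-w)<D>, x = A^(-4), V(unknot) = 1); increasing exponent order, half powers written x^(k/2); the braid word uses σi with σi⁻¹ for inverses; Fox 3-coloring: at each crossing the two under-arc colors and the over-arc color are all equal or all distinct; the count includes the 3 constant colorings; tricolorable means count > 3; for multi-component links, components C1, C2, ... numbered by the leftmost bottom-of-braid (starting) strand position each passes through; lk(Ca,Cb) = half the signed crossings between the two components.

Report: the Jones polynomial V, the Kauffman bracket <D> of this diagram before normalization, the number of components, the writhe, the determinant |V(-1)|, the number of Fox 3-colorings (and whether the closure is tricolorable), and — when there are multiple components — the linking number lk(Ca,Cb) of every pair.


V(x) = -x^-4 + x^-3 + x^-1
bracket: -A^-5 - A^3 + A^7, w = -3
1 component, writhe -3, over 5 crossings
det 3, colorings 9 of 3^5 — tricolorable
observation: inverse pairs cancel, leaving σ1⁻¹ σ1⁻¹ σ1⁻¹


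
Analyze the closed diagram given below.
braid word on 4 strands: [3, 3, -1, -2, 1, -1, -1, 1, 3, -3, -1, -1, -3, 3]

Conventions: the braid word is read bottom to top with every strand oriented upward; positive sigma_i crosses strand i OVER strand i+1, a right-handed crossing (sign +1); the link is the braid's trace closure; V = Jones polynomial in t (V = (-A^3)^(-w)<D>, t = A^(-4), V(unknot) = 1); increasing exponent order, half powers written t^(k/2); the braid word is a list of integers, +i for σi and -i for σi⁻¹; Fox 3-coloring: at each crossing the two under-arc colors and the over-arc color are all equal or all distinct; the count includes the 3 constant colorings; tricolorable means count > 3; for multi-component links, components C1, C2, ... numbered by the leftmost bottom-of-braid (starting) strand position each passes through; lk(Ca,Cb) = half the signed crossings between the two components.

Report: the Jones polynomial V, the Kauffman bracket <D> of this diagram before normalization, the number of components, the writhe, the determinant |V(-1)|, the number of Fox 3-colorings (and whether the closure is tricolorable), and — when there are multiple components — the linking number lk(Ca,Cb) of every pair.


V(t) = t^(-7/2) - t^(-5/2) + t^(-3/2) - 2t^(-1/2) - t^(3/2)
bracket: -A^-12 - 2A^-4 + 1 - A^4 + A^8, w = -2
2 components, writhe -2, over 14 crossings
lk(C1,C2) = +1
det 6, colorings 9 of 3^14 — tricolorable
observation: |V(-1)| = 6: so tricolorable, since 3 divides 6


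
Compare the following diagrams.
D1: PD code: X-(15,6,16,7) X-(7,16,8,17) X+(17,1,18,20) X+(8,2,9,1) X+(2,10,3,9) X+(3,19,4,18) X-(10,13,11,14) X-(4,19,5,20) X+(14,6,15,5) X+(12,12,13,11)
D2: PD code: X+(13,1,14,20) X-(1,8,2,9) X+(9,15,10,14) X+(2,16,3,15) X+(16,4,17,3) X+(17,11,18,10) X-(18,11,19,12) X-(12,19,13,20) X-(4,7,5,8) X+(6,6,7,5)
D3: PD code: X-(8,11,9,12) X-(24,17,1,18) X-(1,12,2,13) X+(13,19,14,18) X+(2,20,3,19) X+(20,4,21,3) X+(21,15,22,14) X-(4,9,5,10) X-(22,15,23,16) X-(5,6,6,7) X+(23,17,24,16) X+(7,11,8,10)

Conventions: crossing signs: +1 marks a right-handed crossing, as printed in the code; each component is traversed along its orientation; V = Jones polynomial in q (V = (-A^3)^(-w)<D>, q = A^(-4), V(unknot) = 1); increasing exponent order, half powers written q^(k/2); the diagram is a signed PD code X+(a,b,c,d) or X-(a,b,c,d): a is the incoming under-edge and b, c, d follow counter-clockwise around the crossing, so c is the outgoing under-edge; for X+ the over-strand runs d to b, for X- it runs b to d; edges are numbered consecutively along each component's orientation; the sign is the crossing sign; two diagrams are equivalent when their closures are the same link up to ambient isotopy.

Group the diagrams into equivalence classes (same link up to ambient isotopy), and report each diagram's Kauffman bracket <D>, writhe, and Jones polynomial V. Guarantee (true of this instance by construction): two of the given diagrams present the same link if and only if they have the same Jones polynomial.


equivalence classes: {D1, D2, D3}
D1 (bracket A^6; 10 crossings at w = +2): V = 1
V(D2) = 1  (w +2, c 10, <D> = A^6)
D3 (bracket 1; 12 crossings at w = 0): V = 1
key observation: all 3 diagrams share one V(q), hence one class


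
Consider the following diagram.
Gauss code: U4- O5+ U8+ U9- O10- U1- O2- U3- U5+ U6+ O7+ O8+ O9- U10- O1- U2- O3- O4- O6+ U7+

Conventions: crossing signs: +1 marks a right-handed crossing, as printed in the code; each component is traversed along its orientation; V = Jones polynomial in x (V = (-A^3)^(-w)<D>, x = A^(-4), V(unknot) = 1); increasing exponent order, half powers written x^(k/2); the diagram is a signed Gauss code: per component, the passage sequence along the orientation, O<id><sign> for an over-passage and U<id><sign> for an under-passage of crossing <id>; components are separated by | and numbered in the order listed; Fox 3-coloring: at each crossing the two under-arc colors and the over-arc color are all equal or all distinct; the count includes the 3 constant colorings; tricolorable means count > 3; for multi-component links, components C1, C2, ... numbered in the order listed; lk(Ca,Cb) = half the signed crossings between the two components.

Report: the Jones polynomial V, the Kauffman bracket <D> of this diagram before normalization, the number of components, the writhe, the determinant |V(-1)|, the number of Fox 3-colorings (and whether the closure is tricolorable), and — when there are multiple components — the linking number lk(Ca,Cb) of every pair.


V(x) = x^-5 - 2x^-4 + 2x^-3 - 2x^-2 + 2x^-1 - 1 + x
bracket: A^-10 - A^-6 + 2A^-2 - 2A^2 + 2A^6 - 2A^10 + A^14, w = -2
1 component, writhe -2, over 10 crossings
det 11, colorings 3 of 3^10 — not tricolorable
observation: V spans 6 powers of x: at least 6 crossings in any diagram


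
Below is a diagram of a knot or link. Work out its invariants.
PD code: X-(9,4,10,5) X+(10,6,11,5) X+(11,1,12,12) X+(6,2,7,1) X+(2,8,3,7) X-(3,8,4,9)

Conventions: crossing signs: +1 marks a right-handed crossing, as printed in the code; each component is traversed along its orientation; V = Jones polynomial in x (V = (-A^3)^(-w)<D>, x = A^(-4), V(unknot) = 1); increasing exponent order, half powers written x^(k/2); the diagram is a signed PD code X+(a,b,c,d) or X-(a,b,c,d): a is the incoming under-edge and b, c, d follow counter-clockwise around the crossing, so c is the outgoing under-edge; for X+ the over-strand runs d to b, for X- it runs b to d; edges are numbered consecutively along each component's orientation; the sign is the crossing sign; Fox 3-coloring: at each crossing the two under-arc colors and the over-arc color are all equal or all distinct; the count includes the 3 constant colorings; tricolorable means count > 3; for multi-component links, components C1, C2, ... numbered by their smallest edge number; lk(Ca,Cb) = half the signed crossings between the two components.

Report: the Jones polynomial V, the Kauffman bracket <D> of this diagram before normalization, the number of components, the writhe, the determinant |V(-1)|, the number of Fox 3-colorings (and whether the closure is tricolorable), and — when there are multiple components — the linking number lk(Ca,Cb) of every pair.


Jones polynomial: V(x) = 1
<D> = A^6; writhe +2
components 1, writhe +2 (6 crossings)
3-colorings: 3 of 3^6, det 1 — not tricolorable
note: w = +2 (over 6 crossings) is diagram-only; (-A^3)^(-2) removes it from V


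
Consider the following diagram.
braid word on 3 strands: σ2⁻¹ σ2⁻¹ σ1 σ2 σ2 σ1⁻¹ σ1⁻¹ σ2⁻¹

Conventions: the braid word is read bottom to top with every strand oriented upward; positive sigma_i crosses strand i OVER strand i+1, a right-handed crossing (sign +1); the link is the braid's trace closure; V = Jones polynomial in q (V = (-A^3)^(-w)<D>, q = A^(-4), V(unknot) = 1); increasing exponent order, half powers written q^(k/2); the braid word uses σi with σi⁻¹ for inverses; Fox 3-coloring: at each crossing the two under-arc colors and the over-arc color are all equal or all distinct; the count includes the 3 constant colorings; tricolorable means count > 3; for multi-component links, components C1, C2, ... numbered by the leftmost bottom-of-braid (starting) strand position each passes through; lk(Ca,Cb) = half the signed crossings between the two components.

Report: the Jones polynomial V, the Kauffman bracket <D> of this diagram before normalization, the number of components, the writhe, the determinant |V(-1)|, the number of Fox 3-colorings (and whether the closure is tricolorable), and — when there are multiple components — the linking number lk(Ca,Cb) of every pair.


V = q^-5 - 2q^-4 + 2q^-3 - 2q^-2 + 2q^-1 - 1 + q
<D> = A^-10 - A^-6 + 2A^-2 - 2A^2 + 2A^6 - 2A^10 + A^14 (w = -2)
1 component over 8 crossings, w = -2
3 Fox colorings among 3^8, |V(-1)| = 11: not tricolorable
why: w = -2 shifts under R1 moves; the (-A^3)^(2) factor cancels that in V


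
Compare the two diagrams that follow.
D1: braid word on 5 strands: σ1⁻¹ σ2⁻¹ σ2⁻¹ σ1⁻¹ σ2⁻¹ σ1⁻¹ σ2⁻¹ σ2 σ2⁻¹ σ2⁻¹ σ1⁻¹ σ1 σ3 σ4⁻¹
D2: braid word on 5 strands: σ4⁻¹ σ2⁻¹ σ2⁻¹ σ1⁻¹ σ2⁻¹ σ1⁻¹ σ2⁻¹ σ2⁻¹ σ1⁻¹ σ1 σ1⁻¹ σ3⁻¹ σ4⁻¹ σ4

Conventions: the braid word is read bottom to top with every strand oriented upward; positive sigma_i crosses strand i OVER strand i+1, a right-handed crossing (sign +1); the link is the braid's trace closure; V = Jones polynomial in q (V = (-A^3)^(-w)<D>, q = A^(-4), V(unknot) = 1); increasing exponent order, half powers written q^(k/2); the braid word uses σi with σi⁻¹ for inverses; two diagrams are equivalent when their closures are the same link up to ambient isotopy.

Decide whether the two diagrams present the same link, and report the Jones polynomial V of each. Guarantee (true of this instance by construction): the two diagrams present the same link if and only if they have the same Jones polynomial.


equivalent: yes
D1 (bracket A^-12 + A^-4 - A^8; 14 crossings at w = -8): V = -q^-8 + q^-5 + q^-3
D2 (bracket A^-18 + A^-10 - A^2; 14 crossings at w = -10): V = -q^-8 + q^-5 + q^-3
key observation: all 2 diagrams share one V(q), hence one class


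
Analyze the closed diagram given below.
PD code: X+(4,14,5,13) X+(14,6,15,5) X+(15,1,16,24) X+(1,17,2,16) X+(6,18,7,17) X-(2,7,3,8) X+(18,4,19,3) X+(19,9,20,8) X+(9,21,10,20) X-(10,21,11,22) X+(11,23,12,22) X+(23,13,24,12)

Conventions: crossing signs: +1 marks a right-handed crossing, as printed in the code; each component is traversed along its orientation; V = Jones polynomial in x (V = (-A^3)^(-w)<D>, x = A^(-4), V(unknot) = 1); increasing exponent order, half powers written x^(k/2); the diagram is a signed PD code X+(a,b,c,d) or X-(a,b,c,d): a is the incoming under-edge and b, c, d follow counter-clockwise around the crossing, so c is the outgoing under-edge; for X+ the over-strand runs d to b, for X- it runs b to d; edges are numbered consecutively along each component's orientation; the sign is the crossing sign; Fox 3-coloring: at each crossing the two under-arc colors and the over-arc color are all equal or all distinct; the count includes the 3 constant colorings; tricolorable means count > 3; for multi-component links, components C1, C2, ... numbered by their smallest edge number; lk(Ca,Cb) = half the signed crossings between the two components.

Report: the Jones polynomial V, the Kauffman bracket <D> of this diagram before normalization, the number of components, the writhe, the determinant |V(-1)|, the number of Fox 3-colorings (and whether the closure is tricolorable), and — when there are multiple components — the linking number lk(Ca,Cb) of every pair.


Jones polynomial: V(x) = x^3 + x^6 - x^7 + x^8 - x^9 + x^10 - x^11
<D> = -A^-20 + A^-16 - A^-12 + A^-8 - A^-4 + 1 + A^12; writhe +8
components 1, writhe +8 (12 crossings)
3-colorings: 3 of 3^12, det 5 — not tricolorable
note: the span of V is 8, forcing >= 8 crossings in any diagram


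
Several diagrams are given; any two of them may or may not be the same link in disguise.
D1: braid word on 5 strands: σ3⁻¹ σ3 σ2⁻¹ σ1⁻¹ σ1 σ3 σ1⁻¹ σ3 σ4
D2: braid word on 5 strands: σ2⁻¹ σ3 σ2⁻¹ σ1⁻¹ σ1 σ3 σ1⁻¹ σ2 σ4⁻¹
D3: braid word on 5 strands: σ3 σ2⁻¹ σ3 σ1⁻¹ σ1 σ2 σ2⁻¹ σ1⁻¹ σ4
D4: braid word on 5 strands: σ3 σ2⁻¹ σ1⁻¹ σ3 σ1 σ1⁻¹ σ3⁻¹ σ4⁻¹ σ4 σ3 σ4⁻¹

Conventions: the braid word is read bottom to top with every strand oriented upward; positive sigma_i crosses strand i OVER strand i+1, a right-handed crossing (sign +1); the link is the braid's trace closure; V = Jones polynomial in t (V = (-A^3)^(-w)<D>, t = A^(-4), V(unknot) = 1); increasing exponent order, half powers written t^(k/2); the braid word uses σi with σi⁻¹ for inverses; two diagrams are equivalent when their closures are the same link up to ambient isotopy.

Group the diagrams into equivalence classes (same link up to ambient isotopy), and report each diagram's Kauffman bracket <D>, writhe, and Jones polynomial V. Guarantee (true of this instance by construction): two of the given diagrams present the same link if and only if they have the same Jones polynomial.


classes: {D1, D2, D3, D4}
V(D1) = -t^(1/2) - t^(5/2)  [9 crossings, <D> = A^-7 + A, w = +1]
D2 (bracket A^-13 + A^-5; 9 crossings at w = -1): V = -t^(1/2) - t^(5/2)
V(D3) = -t^(1/2) - t^(5/2)  [9 crossings, <D> = A^-7 + A, w = +1]
V(D4) = -t^(1/2) - t^(5/2)  [11 crossings, <D> = A^-13 + A^-5, w = -1]
note: all 4 diagrams share one V(t), hence one class


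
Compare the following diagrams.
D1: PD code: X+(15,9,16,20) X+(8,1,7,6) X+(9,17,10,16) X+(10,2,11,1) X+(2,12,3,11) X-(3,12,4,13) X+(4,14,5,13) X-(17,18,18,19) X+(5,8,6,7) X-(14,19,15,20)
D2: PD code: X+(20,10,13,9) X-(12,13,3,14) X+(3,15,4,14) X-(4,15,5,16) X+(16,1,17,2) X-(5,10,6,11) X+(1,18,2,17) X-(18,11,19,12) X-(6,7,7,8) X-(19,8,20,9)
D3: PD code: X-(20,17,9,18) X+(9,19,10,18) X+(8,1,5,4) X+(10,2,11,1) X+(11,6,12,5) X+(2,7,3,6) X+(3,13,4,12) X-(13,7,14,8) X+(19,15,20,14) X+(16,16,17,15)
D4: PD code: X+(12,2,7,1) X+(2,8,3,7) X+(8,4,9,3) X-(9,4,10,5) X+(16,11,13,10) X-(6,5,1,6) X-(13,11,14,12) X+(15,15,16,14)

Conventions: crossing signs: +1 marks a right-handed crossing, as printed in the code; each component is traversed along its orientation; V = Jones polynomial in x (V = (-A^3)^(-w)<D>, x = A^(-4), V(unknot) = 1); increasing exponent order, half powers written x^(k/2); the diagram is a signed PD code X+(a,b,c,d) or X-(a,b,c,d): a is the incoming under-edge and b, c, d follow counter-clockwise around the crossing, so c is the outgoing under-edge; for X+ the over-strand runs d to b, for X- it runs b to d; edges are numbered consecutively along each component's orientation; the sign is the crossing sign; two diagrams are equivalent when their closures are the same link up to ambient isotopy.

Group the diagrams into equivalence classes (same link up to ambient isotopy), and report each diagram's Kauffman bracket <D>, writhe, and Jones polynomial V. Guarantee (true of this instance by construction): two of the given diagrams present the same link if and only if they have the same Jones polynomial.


classes: {D1, D3} | {D2} | {D4}
V(D1) = x + 2x^3 + x^5  [10 crossings, <D> = A^-8 + 2 + A^8, w = +4]
V(D2) = x^-2 + 2 + x^2  [10 crossings, <D> = A^-14 + 2A^-6 + A^2, w = -2]
V(D3) = x + 2x^3 + x^5  (w +6, c 10, <D> = A^-2 + 2A^6 + A^14)
D4 (bracket A^-6 + A^-2 + A^2 + A^6; 8 crossings at w = +2): V = 1 + x + x^2 + x^3
insight: comparing 4 Jones polynomials yields 3 groups


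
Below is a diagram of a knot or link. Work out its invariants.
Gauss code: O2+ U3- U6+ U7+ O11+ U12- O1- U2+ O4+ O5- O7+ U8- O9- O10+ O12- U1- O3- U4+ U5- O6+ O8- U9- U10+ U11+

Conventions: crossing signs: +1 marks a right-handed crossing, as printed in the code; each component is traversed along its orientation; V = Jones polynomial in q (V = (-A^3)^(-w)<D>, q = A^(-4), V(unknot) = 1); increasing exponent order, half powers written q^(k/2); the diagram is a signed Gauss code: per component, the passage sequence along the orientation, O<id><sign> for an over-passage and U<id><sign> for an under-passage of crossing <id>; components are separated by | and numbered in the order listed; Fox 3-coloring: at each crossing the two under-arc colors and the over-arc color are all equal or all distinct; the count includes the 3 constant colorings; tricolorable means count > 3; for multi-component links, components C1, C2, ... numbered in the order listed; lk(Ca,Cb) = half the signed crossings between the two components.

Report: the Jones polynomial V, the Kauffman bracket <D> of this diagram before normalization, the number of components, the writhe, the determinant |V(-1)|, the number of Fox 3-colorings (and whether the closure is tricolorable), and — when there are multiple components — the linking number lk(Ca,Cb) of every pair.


Jones polynomial: V(q) = -q^-3 + 2q^-2 - 2q^-1 + 3 - 2q + 2q^2 - q^3
<D> = -A^-12 + 2A^-8 - 2A^-4 + 3 - 2A^4 + 2A^8 - A^12; writhe 0
components 1, writhe 0 (12 crossings)
3-colorings: 3 of 3^12, det 13 — not tricolorable
note: w = 0 (over 12 crossings) is diagram-only; (-A^3)^(0) removes it from V


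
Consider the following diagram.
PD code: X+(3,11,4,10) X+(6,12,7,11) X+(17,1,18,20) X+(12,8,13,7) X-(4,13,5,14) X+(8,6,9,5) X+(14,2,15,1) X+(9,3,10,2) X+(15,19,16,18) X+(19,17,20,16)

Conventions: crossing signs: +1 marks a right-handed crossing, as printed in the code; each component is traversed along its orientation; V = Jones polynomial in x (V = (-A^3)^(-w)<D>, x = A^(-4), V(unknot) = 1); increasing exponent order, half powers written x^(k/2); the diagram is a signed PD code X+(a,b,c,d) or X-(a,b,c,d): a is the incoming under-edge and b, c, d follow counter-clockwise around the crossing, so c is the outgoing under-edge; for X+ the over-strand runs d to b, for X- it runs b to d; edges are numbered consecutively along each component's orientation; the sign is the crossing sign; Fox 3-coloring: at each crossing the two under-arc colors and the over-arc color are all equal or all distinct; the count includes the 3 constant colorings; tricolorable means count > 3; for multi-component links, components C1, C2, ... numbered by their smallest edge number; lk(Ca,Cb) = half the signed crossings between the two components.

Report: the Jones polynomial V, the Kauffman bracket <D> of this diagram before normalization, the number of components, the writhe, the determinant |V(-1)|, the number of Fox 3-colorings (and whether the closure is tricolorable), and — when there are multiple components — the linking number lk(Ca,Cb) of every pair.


V(x) = x^2 - x^3 + 3x^4 - 3x^5 + 4x^6 - 4x^7 + 2x^8 - 2x^9 + x^10
bracket: A^-16 - 2A^-12 + 2A^-8 - 4A^-4 + 4 - 3A^4 + 3A^8 - A^12 + A^16, w = +8
1 component, writhe +8, over 10 crossings
det 21, colorings 9 of 3^10 — tricolorable
observation: the span of V is 8, forcing >= 8 crossings in any diagram
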